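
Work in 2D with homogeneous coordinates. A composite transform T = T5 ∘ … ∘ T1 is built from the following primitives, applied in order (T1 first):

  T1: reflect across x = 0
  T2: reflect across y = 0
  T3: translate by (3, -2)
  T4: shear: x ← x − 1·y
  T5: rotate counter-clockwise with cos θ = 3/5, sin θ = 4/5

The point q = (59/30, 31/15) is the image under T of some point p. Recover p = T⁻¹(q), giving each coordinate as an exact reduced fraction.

p = (1/2, -5/3)

T1 = [-1 0 0; 0 1 0; 0 0 1]
T2·T1 = [-1 0 0; 0 -1 0; 0 0 1]
T3·…·T1 = [-1 0 3; 0 -1 -2; 0 0 1]
T4·…·T1 = [-1 1 5; 0 -1 -2; 0 0 1]
T5·…·T1 = [-3/5 7/5 23/5; -4/5 1/5 14/5; 0 0 1]
det M = 1; M⁻¹ = [1/5 -7/5 3; 4/5 -3/5 -2; 0 0 1]
M⁻¹ · (59/30, 31/15)ᵀ = (1/2, -5/3)ᵀ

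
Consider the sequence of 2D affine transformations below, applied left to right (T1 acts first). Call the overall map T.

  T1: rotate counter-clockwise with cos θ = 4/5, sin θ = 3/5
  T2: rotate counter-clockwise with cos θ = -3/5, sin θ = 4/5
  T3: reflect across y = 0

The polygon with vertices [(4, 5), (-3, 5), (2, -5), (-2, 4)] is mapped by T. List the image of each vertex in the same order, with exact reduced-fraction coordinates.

image vertices: (-131/25, 92/25), (37/25, 141/25), (-13/25, -134/25), (4/5, 22/5)

T1 rotate counter-clockwise with cos θ = 4/5, sin θ = 3/5: (4, 5) → (1/5, 32/5); (-3, 5) → (-27/5, 11/5); (2, -5) → (23/5, -14/5); (-2, 4) → (-4, 2)
T2 rotate counter-clockwise with cos θ = -3/5, sin θ = 4/5: (1/5, 32/5) → (-131/25, -92/25); (-27/5, 11/5) → (37/25, -141/25); (23/5, -14/5) → (-13/25, 134/25); (-4, 2) → (4/5, -22/5)
T3 reflect across y = 0: (-131/25, -92/25) → (-131/25, 92/25); (37/25, -141/25) → (37/25, 141/25); (-13/25, 134/25) → (-13/25, -134/25); (4/5, -22/5) → (4/5, 22/5)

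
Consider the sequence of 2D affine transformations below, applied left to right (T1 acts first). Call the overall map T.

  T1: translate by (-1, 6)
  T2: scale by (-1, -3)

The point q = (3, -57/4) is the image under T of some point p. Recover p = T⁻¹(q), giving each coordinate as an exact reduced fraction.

p = (-2, -5/4)

T1 = [1 0 -1; 0 1 6; 0 0 1]
T2·T1 = [-1 0 1; 0 -3 -18; 0 0 1]
det M = 3; M⁻¹ = [-1 0 1; 0 -1/3 -6; 0 0 1]
M⁻¹ · (3, -57/4)ᵀ = (-2, -5/4)ᵀ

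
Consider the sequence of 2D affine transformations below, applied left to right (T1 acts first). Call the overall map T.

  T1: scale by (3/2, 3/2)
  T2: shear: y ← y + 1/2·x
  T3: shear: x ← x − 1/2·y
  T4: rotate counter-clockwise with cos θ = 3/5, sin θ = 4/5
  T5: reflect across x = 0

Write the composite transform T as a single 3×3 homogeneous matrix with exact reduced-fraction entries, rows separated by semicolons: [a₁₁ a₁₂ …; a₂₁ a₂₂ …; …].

T1 = [3/2 0 0; 0 3/2 0; 0 0 1]
T2·T1 = [3/2 0 0; 3/4 3/2 0; 0 0 1]
T3·…·T1 = [9/8 -3/4 0; 3/4 3/2 0; 0 0 1]
T4·…·T1 = [3/40 -33/20 0; 27/20 3/10 0; 0 0 1]
T5·…·T1 = [-3/40 33/20 0; 27/20 3/10 0; 0 0 1]

T = [-3/40 33/20 0; 27/20 3/10 0; 0 0 1]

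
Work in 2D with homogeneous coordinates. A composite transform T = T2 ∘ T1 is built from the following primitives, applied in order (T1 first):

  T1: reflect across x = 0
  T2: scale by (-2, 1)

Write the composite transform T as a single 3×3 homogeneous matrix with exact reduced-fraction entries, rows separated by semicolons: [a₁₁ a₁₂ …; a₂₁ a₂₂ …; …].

T = [2 0 0; 0 1 0; 0 0 1]

T1 = [-1 0 0; 0 1 0; 0 0 1]
T2·T1 = [2 0 0; 0 1 0; 0 0 1]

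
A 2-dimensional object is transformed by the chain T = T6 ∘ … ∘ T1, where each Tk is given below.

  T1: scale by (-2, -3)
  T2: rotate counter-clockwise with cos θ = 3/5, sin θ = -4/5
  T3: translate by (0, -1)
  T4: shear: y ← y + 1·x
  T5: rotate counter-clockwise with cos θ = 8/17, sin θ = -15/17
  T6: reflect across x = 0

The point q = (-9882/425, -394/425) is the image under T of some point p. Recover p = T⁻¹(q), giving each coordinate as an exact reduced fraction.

p = (1/5, -5)

T1 = [-2 0 0; 0 -3 0; 0 0 1]
T2·T1 = [-6/5 -12/5 0; 8/5 -9/5 0; 0 0 1]
T3·…·T1 = [-6/5 -12/5 0; 8/5 -9/5 -1; 0 0 1]
T4·…·T1 = [-6/5 -12/5 0; 2/5 -21/5 -1; 0 0 1]
T5·…·T1 = [-18/85 -411/85 -15/17; 106/85 12/85 -8/17; 0 0 1]
T6·…·T1 = [18/85 411/85 15/17; 106/85 12/85 -8/17; 0 0 1]
det M = -6; M⁻¹ = [-2/85 137/170 2/5; 53/255 -3/85 -1/5; 0 0 1]
M⁻¹ · (-9882/425, -394/425)ᵀ = (1/5, -5)ᵀ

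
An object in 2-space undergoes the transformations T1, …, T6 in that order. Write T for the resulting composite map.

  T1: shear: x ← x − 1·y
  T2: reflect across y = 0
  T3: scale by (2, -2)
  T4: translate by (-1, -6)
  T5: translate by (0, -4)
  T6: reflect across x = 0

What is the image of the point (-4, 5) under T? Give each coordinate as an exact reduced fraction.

T(p) = (19, 0)

T1 shear: x ← x − 1·y: (-4, 5) → (-9, 5)
T2 reflect across y = 0: (-9, 5) → (-9, -5)
T3 scale by (2, -2): (-9, -5) → (-18, 10)
T4 translate by (-1, -6): (-18, 10) → (-19, 4)
T5 translate by (0, -4): (-19, 4) → (-19, 0)
T6 reflect across x = 0: (-19, 0) → (19, 0)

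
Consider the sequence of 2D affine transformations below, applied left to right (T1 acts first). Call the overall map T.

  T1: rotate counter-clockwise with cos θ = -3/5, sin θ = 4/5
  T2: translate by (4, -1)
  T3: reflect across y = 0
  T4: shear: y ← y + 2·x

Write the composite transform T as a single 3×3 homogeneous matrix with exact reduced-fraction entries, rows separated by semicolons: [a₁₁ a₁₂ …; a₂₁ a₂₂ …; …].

T1 = [-3/5 -4/5 0; 4/5 -3/5 0; 0 0 1]
T2·T1 = [-3/5 -4/5 4; 4/5 -3/5 -1; 0 0 1]
T3·…·T1 = [-3/5 -4/5 4; -4/5 3/5 1; 0 0 1]
T4·…·T1 = [-3/5 -4/5 4; -2 -1 9; 0 0 1]

T = [-3/5 -4/5 4; -2 -1 9; 0 0 1]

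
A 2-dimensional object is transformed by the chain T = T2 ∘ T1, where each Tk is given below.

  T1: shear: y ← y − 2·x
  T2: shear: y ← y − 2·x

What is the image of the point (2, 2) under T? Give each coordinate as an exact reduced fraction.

T1 shear: y ← y − 2·x: (2, 2) → (2, -2)
T2 shear: y ← y − 2·x: (2, -2) → (2, -6)

T(p) = (2, -6)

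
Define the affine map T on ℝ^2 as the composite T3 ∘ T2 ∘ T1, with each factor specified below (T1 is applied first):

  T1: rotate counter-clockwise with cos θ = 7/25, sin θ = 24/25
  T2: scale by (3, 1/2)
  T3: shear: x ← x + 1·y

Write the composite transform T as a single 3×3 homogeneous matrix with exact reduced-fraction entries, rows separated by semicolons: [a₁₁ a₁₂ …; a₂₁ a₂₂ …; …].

T1 = [7/25 -24/25 0; 24/25 7/25 0; 0 0 1]
T2·T1 = [21/25 -72/25 0; 12/25 7/50 0; 0 0 1]
T3·…·T1 = [33/25 -137/50 0; 12/25 7/50 0; 0 0 1]

T = [33/25 -137/50 0; 12/25 7/50 0; 0 0 1]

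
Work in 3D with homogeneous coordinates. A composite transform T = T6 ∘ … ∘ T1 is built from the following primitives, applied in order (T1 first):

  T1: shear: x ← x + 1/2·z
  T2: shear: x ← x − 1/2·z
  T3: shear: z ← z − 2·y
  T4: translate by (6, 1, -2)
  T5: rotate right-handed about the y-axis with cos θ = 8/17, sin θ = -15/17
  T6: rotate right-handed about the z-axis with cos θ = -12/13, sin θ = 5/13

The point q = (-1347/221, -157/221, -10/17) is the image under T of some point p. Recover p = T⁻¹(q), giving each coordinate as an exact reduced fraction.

p = (-4, 2, 1)

T1 = [1 0 1/2 0; 0 1 0 0; 0 0 1 0; 0 0 0 1]
T2·T1 = [1 0 0 0; 0 1 0 0; 0 0 1 0; 0 0 0 1]
T3·…·T1 = [1 0 0 0; 0 1 0 0; 0 -2 1 0; 0 0 0 1]
T4·…·T1 = [1 0 0 6; 0 1 0 1; 0 -2 1 -2; 0 0 0 1]
T5·…·T1 = [8/17 30/17 -15/17 78/17; 0 1 0 1; 15/17 -16/17 8/17 74/17; 0 0 0 1]
T6·…·T1 = [-96/221 -445/221 180/221 -1021/221; 40/221 -54/221 -75/221 186/221; 15/17 -16/17 8/17 74/17; 0 0 0 1]
det M = 1; M⁻¹ = [-96/221 40/221 15/17 -6; -5/13 -12/13 0 -1; 10/221 -483/221 8/17 0; 0 0 0 1]
M⁻¹ · (-1347/221, -157/221, -10/17)ᵀ = (-4, 2, 1)ᵀ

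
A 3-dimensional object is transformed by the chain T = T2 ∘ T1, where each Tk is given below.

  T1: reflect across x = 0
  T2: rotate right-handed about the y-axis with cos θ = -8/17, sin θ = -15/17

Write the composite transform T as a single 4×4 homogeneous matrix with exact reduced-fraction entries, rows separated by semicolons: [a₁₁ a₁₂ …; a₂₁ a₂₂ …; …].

T = [8/17 0 -15/17 0; 0 1 0 0; -15/17 0 -8/17 0; 0 0 0 1]

T1 = [-1 0 0 0; 0 1 0 0; 0 0 1 0; 0 0 0 1]
T2·T1 = [8/17 0 -15/17 0; 0 1 0 0; -15/17 0 -8/17 0; 0 0 0 1]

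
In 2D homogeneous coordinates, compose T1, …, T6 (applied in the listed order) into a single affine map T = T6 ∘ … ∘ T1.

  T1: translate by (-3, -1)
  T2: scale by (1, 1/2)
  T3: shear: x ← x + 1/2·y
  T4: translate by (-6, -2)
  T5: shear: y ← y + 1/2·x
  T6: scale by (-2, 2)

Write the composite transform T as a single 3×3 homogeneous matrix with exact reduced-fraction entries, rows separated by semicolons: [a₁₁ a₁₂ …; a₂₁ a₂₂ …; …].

T = [-2 -1/2 37/2; 1 5/4 -57/4; 0 0 1]

T1 = [1 0 -3; 0 1 -1; 0 0 1]
T2·T1 = [1 0 -3; 0 1/2 -1/2; 0 0 1]
T3·…·T1 = [1 1/4 -13/4; 0 1/2 -1/2; 0 0 1]
T4·…·T1 = [1 1/4 -37/4; 0 1/2 -5/2; 0 0 1]
T5·…·T1 = [1 1/4 -37/4; 1/2 5/8 -57/8; 0 0 1]
T6·…·T1 = [-2 -1/2 37/2; 1 5/4 -57/4; 0 0 1]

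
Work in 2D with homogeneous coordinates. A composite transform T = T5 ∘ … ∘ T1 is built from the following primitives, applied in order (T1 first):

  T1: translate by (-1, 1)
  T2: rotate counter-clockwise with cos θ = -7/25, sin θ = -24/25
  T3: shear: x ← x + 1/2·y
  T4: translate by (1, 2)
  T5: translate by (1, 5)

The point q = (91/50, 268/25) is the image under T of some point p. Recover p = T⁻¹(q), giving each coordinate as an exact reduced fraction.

p = (-2, -4)

T1 = [1 0 -1; 0 1 1; 0 0 1]
T2·T1 = [-7/25 24/25 31/25; -24/25 -7/25 17/25; 0 0 1]
T3·…·T1 = [-19/25 41/50 79/50; -24/25 -7/25 17/25; 0 0 1]
T4·…·T1 = [-19/25 41/50 129/50; -24/25 -7/25 67/25; 0 0 1]
T5·…·T1 = [-19/25 41/50 179/50; -24/25 -7/25 192/25; 0 0 1]
det M = 1; M⁻¹ = [-7/25 -41/50 73/10; 24/25 -19/25 12/5; 0 0 1]
M⁻¹ · (91/50, 268/25)ᵀ = (-2, -4)ᵀ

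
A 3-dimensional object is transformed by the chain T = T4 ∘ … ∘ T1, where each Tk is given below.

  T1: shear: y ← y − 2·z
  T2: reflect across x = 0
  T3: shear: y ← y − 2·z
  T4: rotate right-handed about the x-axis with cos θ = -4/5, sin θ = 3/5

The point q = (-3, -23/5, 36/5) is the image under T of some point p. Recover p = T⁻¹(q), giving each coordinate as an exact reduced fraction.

p = (3, -4, -3)

T1 = [1 0 0 0; 0 1 -2 0; 0 0 1 0; 0 0 0 1]
T2·T1 = [-1 0 0 0; 0 1 -2 0; 0 0 1 0; 0 0 0 1]
T3·…·T1 = [-1 0 0 0; 0 1 -4 0; 0 0 1 0; 0 0 0 1]
T4·…·T1 = [-1 0 0 0; 0 -4/5 13/5 0; 0 3/5 -16/5 0; 0 0 0 1]
det M = -1; M⁻¹ = [-1 0 0 0; 0 -16/5 -13/5 0; 0 -3/5 -4/5 0; 0 0 0 1]
M⁻¹ · (-3, -23/5, 36/5)ᵀ = (3, -4, -3)ᵀ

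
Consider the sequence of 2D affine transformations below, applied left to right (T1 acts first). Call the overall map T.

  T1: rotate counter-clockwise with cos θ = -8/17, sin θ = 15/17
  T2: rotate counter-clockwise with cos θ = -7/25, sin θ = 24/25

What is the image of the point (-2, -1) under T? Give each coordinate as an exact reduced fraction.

T1 rotate counter-clockwise with cos θ = -8/17, sin θ = 15/17: (-2, -1) → (31/17, -22/17)
T2 rotate counter-clockwise with cos θ = -7/25, sin θ = 24/25: (31/17, -22/17) → (311/425, 898/425)

T(p) = (311/425, 898/425)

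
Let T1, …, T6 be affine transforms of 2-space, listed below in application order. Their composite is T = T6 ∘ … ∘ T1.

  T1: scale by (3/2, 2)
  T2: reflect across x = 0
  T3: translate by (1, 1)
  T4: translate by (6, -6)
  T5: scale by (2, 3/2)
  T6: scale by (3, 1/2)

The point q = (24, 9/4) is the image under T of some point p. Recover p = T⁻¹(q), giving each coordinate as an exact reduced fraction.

p = (2, 4)

T1 = [3/2 0 0; 0 2 0; 0 0 1]
T2·T1 = [-3/2 0 0; 0 2 0; 0 0 1]
T3·…·T1 = [-3/2 0 1; 0 2 1; 0 0 1]
T4·…·T1 = [-3/2 0 7; 0 2 -5; 0 0 1]
T5·…·T1 = [-3 0 14; 0 3 -15/2; 0 0 1]
T6·…·T1 = [-9 0 42; 0 3/2 -15/4; 0 0 1]
det M = -27/2; M⁻¹ = [-1/9 0 14/3; 0 2/3 5/2; 0 0 1]
M⁻¹ · (24, 9/4)ᵀ = (2, 4)ᵀ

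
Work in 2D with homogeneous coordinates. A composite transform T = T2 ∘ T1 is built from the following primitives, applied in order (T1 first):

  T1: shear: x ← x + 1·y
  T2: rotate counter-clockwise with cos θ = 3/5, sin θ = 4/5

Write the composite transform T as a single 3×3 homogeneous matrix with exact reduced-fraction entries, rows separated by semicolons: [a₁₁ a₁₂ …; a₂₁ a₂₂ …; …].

T = [3/5 -1/5 0; 4/5 7/5 0; 0 0 1]

T1 = [1 1 0; 0 1 0; 0 0 1]
T2·T1 = [3/5 -1/5 0; 4/5 7/5 0; 0 0 1]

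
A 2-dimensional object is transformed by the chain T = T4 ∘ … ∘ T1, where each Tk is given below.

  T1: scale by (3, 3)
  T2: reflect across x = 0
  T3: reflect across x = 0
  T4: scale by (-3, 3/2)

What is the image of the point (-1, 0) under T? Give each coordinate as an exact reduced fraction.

T(p) = (9, 0)

T1 scale by (3, 3): (-1, 0) → (-3, 0)
T2 reflect across x = 0: (-3, 0) → (3, 0)
T3 reflect across x = 0: (3, 0) → (-3, 0)
T4 scale by (-3, 3/2): (-3, 0) → (9, 0)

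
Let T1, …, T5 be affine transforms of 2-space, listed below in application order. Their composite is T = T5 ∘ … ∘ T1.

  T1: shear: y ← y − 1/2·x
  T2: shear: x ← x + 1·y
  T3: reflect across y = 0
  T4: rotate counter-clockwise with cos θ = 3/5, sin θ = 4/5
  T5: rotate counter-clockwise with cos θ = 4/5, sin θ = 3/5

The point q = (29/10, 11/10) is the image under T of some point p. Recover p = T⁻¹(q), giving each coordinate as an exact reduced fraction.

p = (-9/5, 2)

T1 = [1 0 0; -1/2 1 0; 0 0 1]
T2·T1 = [1/2 1 0; -1/2 1 0; 0 0 1]
T3·…·T1 = [1/2 1 0; 1/2 -1 0; 0 0 1]
T4·…·T1 = [-1/10 7/5 0; 7/10 1/5 0; 0 0 1]
T5·…·T1 = [-1/2 1 0; 1/2 1 0; 0 0 1]
det M = -1; M⁻¹ = [-1 1 0; 1/2 1/2 0; 0 0 1]
M⁻¹ · (29/10, 11/10)ᵀ = (-9/5, 2)ᵀ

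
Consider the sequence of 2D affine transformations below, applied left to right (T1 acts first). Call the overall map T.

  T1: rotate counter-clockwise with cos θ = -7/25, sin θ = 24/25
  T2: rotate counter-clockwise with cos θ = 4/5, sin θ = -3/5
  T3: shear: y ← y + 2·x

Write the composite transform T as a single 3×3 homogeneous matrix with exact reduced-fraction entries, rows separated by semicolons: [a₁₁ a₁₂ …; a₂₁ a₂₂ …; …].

T1 = [-7/25 -24/25 0; 24/25 -7/25 0; 0 0 1]
T2·T1 = [44/125 -117/125 0; 117/125 44/125 0; 0 0 1]
T3·…·T1 = [44/125 -117/125 0; 41/25 -38/25 0; 0 0 1]

T = [44/125 -117/125 0; 41/25 -38/25 0; 0 0 1]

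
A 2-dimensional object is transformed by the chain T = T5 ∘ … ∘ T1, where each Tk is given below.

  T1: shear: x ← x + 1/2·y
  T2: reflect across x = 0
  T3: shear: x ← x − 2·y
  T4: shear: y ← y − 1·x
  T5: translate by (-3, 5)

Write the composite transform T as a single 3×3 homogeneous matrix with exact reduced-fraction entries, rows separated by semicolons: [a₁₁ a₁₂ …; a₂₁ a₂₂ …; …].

T = [-1 -5/2 -3; 1 7/2 5; 0 0 1]

T1 = [1 1/2 0; 0 1 0; 0 0 1]
T2·T1 = [-1 -1/2 0; 0 1 0; 0 0 1]
T3·…·T1 = [-1 -5/2 0; 0 1 0; 0 0 1]
T4·…·T1 = [-1 -5/2 0; 1 7/2 0; 0 0 1]
T5·…·T1 = [-1 -5/2 -3; 1 7/2 5; 0 0 1]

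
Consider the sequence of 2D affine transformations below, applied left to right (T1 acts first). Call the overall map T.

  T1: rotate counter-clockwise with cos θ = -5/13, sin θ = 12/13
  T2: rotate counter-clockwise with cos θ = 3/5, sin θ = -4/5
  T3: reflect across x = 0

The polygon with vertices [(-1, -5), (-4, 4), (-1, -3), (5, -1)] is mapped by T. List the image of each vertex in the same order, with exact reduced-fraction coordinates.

image vertices: (-19/5, -17/5), (356/65, -92/65), (-27/13, -31/13), (-17/5, 19/5)

T1 rotate counter-clockwise with cos θ = -5/13, sin θ = 12/13: (-1, -5) → (5, 1); (-4, 4) → (-28/13, -68/13); (-1, -3) → (41/13, 3/13); (5, -1) → (-1, 5)
T2 rotate counter-clockwise with cos θ = 3/5, sin θ = -4/5: (5, 1) → (19/5, -17/5); (-28/13, -68/13) → (-356/65, -92/65); (41/13, 3/13) → (27/13, -31/13); (-1, 5) → (17/5, 19/5)
T3 reflect across x = 0: (19/5, -17/5) → (-19/5, -17/5); (-356/65, -92/65) → (356/65, -92/65); (27/13, -31/13) → (-27/13, -31/13); (17/5, 19/5) → (-17/5, 19/5)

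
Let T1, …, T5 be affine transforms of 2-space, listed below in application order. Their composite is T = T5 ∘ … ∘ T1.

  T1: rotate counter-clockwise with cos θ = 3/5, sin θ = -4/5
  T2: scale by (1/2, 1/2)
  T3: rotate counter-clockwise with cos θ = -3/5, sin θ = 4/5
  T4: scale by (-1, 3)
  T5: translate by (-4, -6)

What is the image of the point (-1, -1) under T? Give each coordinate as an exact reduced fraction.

T(p) = (-217/50, -393/50)

T1 rotate counter-clockwise with cos θ = 3/5, sin θ = -4/5: (-1, -1) → (-7/5, 1/5)
T2 scale by (1/2, 1/2): (-7/5, 1/5) → (-7/10, 1/10)
T3 rotate counter-clockwise with cos θ = -3/5, sin θ = 4/5: (-7/10, 1/10) → (17/50, -31/50)
T4 scale by (-1, 3): (17/50, -31/50) → (-17/50, -93/50)
T5 translate by (-4, -6): (-17/50, -93/50) → (-217/50, -393/50)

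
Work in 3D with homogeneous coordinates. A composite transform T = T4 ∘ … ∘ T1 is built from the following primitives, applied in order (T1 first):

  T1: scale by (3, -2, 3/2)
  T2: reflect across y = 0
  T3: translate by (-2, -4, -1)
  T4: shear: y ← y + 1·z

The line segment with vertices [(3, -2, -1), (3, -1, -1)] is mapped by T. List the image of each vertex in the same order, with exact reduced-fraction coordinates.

image vertices: (7, -21/2, -5/2), (7, -17/2, -5/2)

T1 scale by (3, -2, 3/2): (3, -2, -1) → (9, 4, -3/2); (3, -1, -1) → (9, 2, -3/2)
T2 reflect across y = 0: (9, 4, -3/2) → (9, -4, -3/2); (9, 2, -3/2) → (9, -2, -3/2)
T3 translate by (-2, -4, -1): (9, -4, -3/2) → (7, -8, -5/2); (9, -2, -3/2) → (7, -6, -5/2)
T4 shear: y ← y + 1·z: (7, -8, -5/2) → (7, -21/2, -5/2); (7, -6, -5/2) → (7, -17/2, -5/2)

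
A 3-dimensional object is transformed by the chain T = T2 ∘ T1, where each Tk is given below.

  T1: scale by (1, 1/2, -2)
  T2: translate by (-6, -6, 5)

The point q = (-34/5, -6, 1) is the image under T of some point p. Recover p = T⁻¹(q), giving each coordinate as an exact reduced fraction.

T1 = [1 0 0 0; 0 1/2 0 0; 0 0 -2 0; 0 0 0 1]
T2·T1 = [1 0 0 -6; 0 1/2 0 -6; 0 0 -2 5; 0 0 0 1]
det M = -1; M⁻¹ = [1 0 0 6; 0 2 0 12; 0 0 -1/2 5/2; 0 0 0 1]
M⁻¹ · (-34/5, -6, 1)ᵀ = (-4/5, 0, 2)ᵀ

p = (-4/5, 0, 2)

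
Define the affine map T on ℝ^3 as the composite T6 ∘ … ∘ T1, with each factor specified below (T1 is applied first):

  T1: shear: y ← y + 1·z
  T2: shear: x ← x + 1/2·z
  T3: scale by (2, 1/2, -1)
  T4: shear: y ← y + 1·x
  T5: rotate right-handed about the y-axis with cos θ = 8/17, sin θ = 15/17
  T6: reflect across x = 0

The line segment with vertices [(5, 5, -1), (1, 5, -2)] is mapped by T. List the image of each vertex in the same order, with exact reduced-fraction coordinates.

image vertices: (-87/17, 11, -127/17), (-30/17, 3/2, 16/17)

T1 shear: y ← y + 1·z: (5, 5, -1) → (5, 4, -1); (1, 5, -2) → (1, 3, -2)
T2 shear: x ← x + 1/2·z: (5, 4, -1) → (9/2, 4, -1); (1, 3, -2) → (0, 3, -2)
T3 scale by (2, 1/2, -1): (9/2, 4, -1) → (9, 2, 1); (0, 3, -2) → (0, 3/2, 2)
T4 shear: y ← y + 1·x: (9, 2, 1) → (9, 11, 1); (0, 3/2, 2) → (0, 3/2, 2)
T5 rotate right-handed about the y-axis with cos θ = 8/17, sin θ = 15/17: (9, 11, 1) → (87/17, 11, -127/17); (0, 3/2, 2) → (30/17, 3/2, 16/17)
T6 reflect across x = 0: (87/17, 11, -127/17) → (-87/17, 11, -127/17); (30/17, 3/2, 16/17) → (-30/17, 3/2, 16/17)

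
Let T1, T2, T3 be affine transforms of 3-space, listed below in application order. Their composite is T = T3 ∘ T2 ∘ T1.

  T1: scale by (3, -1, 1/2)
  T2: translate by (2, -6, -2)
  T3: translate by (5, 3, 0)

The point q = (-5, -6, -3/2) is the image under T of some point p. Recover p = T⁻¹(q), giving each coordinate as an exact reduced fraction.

p = (-4, 3, 1)

T1 = [3 0 0 0; 0 -1 0 0; 0 0 1/2 0; 0 0 0 1]
T2·T1 = [3 0 0 2; 0 -1 0 -6; 0 0 1/2 -2; 0 0 0 1]
T3·…·T1 = [3 0 0 7; 0 -1 0 -3; 0 0 1/2 -2; 0 0 0 1]
det M = -3/2; M⁻¹ = [1/3 0 0 -7/3; 0 -1 0 -3; 0 0 2 4; 0 0 0 1]
M⁻¹ · (-5, -6, -3/2)ᵀ = (-4, 3, 1)ᵀ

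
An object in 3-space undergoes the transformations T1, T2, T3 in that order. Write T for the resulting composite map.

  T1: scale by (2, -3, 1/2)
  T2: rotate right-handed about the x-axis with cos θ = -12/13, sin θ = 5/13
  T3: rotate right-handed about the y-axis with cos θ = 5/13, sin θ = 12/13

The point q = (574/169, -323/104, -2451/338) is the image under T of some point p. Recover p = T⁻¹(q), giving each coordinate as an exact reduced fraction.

p = (4, -1, 7/4)

T1 = [2 0 0 0; 0 -3 0 0; 0 0 1/2 0; 0 0 0 1]
T2·T1 = [2 0 0 0; 0 36/13 -5/26 0; 0 -15/13 -6/13 0; 0 0 0 1]
T3·…·T1 = [10/13 -180/169 -72/169 0; 0 36/13 -5/26 0; -24/13 -75/169 -30/169 0; 0 0 0 1]
det M = -3; M⁻¹ = [5/26 0 -6/13 0; -20/169 4/13 -25/507 0; -288/169 -10/13 -120/169 0; 0 0 0 1]
M⁻¹ · (574/169, -323/104, -2451/338)ᵀ = (4, -1, 7/4)ᵀ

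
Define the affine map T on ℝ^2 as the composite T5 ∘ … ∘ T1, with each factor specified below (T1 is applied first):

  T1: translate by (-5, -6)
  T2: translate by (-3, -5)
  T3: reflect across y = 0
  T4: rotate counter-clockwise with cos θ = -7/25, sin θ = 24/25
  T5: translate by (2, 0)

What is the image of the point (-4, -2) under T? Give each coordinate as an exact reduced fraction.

T1 translate by (-5, -6): (-4, -2) → (-9, -8)
T2 translate by (-3, -5): (-9, -8) → (-12, -13)
T3 reflect across y = 0: (-12, -13) → (-12, 13)
T4 rotate counter-clockwise with cos θ = -7/25, sin θ = 24/25: (-12, 13) → (-228/25, -379/25)
T5 translate by (2, 0): (-228/25, -379/25) → (-178/25, -379/25)

T(p) = (-178/25, -379/25)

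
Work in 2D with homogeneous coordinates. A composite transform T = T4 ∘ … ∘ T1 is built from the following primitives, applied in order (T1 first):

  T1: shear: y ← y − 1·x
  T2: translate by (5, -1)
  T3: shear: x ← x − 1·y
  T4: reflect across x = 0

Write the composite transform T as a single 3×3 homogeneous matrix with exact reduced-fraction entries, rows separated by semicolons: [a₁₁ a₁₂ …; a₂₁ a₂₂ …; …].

T1 = [1 0 0; -1 1 0; 0 0 1]
T2·T1 = [1 0 5; -1 1 -1; 0 0 1]
T3·…·T1 = [2 -1 6; -1 1 -1; 0 0 1]
T4·…·T1 = [-2 1 -6; -1 1 -1; 0 0 1]

T = [-2 1 -6; -1 1 -1; 0 0 1]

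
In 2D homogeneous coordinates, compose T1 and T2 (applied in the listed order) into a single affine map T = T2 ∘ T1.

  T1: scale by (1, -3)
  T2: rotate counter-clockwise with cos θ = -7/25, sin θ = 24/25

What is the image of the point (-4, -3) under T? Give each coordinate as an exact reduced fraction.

T(p) = (-188/25, -159/25)

T1 scale by (1, -3): (-4, -3) → (-4, 9)
T2 rotate counter-clockwise with cos θ = -7/25, sin θ = 24/25: (-4, 9) → (-188/25, -159/25)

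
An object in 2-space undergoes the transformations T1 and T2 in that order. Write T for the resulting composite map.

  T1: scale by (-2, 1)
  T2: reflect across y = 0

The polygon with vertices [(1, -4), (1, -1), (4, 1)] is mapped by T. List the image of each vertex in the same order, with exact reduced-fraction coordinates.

T1 scale by (-2, 1): (1, -4) → (-2, -4); (1, -1) → (-2, -1); (4, 1) → (-8, 1)
T2 reflect across y = 0: (-2, -4) → (-2, 4); (-2, -1) → (-2, 1); (-8, 1) → (-8, -1)

image vertices: (-2, 4), (-2, 1), (-8, -1)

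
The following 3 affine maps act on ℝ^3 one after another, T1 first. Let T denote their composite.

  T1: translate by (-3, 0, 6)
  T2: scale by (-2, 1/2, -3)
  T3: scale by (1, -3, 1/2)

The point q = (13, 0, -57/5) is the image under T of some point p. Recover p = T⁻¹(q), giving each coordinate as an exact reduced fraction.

p = (-7/2, 0, 8/5)

T1 = [1 0 0 -3; 0 1 0 0; 0 0 1 6; 0 0 0 1]
T2·T1 = [-2 0 0 6; 0 1/2 0 0; 0 0 -3 -18; 0 0 0 1]
T3·…·T1 = [-2 0 0 6; 0 -3/2 0 0; 0 0 -3/2 -9; 0 0 0 1]
det M = -9/2; M⁻¹ = [-1/2 0 0 3; 0 -2/3 0 0; 0 0 -2/3 -6; 0 0 0 1]
M⁻¹ · (13, 0, -57/5)ᵀ = (-7/2, 0, 8/5)ᵀ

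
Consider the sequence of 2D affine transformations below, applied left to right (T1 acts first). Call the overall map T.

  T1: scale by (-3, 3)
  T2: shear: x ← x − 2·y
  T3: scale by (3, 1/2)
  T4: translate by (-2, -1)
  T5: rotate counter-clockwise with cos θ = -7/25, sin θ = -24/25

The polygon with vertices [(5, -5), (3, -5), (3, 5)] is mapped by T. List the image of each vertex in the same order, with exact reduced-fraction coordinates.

image vertices: (-101/5, -389/10), (-631/25, -2809/50), (989/25, 5621/50)

T1 scale by (-3, 3): (5, -5) → (-15, -15); (3, -5) → (-9, -15); (3, 5) → (-9, 15)
T2 shear: x ← x − 2·y: (-15, -15) → (15, -15); (-9, -15) → (21, -15); (-9, 15) → (-39, 15)
T3 scale by (3, 1/2): (15, -15) → (45, -15/2); (21, -15) → (63, -15/2); (-39, 15) → (-117, 15/2)
T4 translate by (-2, -1): (45, -15/2) → (43, -17/2); (63, -15/2) → (61, -17/2); (-117, 15/2) → (-119, 13/2)
T5 rotate counter-clockwise with cos θ = -7/25, sin θ = -24/25: (43, -17/2) → (-101/5, -389/10); (61, -17/2) → (-631/25, -2809/50); (-119, 13/2) → (989/25, 5621/50)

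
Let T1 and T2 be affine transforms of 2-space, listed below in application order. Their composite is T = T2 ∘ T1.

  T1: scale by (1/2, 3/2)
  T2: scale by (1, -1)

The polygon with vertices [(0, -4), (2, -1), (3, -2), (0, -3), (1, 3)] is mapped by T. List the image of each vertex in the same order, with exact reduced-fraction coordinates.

image vertices: (0, 6), (1, 3/2), (3/2, 3), (0, 9/2), (1/2, -9/2)

T1 scale by (1/2, 3/2): (0, -4) → (0, -6); (2, -1) → (1, -3/2); (3, -2) → (3/2, -3); (0, -3) → (0, -9/2); (1, 3) → (1/2, 9/2)
T2 scale by (1, -1): (0, -6) → (0, 6); (1, -3/2) → (1, 3/2); (3/2, -3) → (3/2, 3); (0, -9/2) → (0, 9/2); (1/2, 9/2) → (1/2, -9/2)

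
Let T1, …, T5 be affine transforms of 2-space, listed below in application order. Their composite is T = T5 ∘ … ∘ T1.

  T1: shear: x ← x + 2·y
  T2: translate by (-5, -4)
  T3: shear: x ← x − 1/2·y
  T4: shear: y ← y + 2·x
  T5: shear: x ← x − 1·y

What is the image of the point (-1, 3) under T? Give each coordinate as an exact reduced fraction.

T1 shear: x ← x + 2·y: (-1, 3) → (5, 3)
T2 translate by (-5, -4): (5, 3) → (0, -1)
T3 shear: x ← x − 1/2·y: (0, -1) → (1/2, -1)
T4 shear: y ← y + 2·x: (1/2, -1) → (1/2, 0)
T5 shear: x ← x − 1·y: (1/2, 0) → (1/2, 0)

T(p) = (1/2, 0)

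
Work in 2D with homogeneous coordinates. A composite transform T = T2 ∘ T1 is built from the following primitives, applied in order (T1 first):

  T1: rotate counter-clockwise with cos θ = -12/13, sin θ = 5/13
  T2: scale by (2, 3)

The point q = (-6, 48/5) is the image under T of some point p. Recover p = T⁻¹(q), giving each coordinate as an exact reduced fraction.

p = (4, -9/5)

T1 = [-12/13 -5/13 0; 5/13 -12/13 0; 0 0 1]
T2·T1 = [-24/13 -10/13 0; 15/13 -36/13 0; 0 0 1]
det M = 6; M⁻¹ = [-6/13 5/39 0; -5/26 -4/13 0; 0 0 1]
M⁻¹ · (-6, 48/5)ᵀ = (4, -9/5)ᵀ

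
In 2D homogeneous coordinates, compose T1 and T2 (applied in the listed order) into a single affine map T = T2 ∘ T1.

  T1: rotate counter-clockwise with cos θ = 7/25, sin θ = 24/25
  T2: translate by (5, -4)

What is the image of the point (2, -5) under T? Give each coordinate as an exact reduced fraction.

T(p) = (259/25, -87/25)

T1 rotate counter-clockwise with cos θ = 7/25, sin θ = 24/25: (2, -5) → (134/25, 13/25)
T2 translate by (5, -4): (134/25, 13/25) → (259/25, -87/25)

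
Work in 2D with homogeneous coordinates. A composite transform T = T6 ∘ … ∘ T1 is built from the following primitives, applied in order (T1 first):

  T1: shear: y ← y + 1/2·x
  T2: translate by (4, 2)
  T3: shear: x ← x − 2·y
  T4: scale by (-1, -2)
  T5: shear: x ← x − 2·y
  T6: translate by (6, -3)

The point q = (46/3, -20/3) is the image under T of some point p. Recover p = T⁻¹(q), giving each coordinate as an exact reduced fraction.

T1 = [1 0 0; 1/2 1 0; 0 0 1]
T2·T1 = [1 0 4; 1/2 1 2; 0 0 1]
T3·…·T1 = [0 -2 0; 1/2 1 2; 0 0 1]
T4·…·T1 = [0 2 0; -1 -2 -4; 0 0 1]
T5·…·T1 = [2 6 8; -1 -2 -4; 0 0 1]
T6·…·T1 = [2 6 14; -1 -2 -7; 0 0 1]
det M = 2; M⁻¹ = [-1 -3 -7; 1/2 1 0; 0 0 1]
M⁻¹ · (46/3, -20/3)ᵀ = (-7/3, 1)ᵀ

p = (-7/3, 1)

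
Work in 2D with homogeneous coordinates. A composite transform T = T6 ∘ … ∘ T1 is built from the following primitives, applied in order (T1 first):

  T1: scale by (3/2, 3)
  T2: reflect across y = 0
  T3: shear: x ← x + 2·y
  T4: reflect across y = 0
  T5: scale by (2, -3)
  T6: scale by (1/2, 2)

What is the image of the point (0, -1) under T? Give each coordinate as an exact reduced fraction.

T1 scale by (3/2, 3): (0, -1) → (0, -3)
T2 reflect across y = 0: (0, -3) → (0, 3)
T3 shear: x ← x + 2·y: (0, 3) → (6, 3)
T4 reflect across y = 0: (6, 3) → (6, -3)
T5 scale by (2, -3): (6, -3) → (12, 9)
T6 scale by (1/2, 2): (12, 9) → (6, 18)

T(p) = (6, 18)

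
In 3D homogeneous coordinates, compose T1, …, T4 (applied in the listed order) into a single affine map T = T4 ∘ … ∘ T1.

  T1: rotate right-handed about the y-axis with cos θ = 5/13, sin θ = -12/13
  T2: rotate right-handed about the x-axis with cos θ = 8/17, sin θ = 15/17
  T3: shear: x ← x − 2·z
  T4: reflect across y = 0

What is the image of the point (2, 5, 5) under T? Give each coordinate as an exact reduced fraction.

T1 rotate right-handed about the y-axis with cos θ = 5/13, sin θ = -12/13: (2, 5, 5) → (-50/13, 5, 49/13)
T2 rotate right-handed about the x-axis with cos θ = 8/17, sin θ = 15/17: (-50/13, 5, 49/13) → (-50/13, -215/221, 1367/221)
T3 shear: x ← x − 2·z: (-50/13, -215/221, 1367/221) → (-3584/221, -215/221, 1367/221)
T4 reflect across y = 0: (-3584/221, -215/221, 1367/221) → (-3584/221, 215/221, 1367/221)

T(p) = (-3584/221, 215/221, 1367/221)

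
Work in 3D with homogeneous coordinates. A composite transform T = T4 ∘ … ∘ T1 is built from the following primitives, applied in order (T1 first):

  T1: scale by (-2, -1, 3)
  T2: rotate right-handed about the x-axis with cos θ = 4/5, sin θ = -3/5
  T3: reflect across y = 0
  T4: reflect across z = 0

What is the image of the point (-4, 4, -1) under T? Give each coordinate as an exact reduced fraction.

T(p) = (8, 5, 0)

T1 scale by (-2, -1, 3): (-4, 4, -1) → (8, -4, -3)
T2 rotate right-handed about the x-axis with cos θ = 4/5, sin θ = -3/5: (8, -4, -3) → (8, -5, 0)
T3 reflect across y = 0: (8, -5, 0) → (8, 5, 0)
T4 reflect across z = 0: (8, 5, 0) → (8, 5, 0)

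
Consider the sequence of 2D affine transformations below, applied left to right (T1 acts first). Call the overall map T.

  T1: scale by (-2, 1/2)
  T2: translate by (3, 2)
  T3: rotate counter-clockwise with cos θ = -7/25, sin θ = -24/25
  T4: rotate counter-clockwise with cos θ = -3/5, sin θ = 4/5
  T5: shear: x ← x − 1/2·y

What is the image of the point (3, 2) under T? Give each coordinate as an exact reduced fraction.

T1 scale by (-2, 1/2): (3, 2) → (-6, 1)
T2 translate by (3, 2): (-6, 1) → (-3, 3)
T3 rotate counter-clockwise with cos θ = -7/25, sin θ = -24/25: (-3, 3) → (93/25, 51/25)
T4 rotate counter-clockwise with cos θ = -3/5, sin θ = 4/5: (93/25, 51/25) → (-483/125, 219/125)
T5 shear: x ← x − 1/2·y: (-483/125, 219/125) → (-237/50, 219/125)

T(p) = (-237/50, 219/125)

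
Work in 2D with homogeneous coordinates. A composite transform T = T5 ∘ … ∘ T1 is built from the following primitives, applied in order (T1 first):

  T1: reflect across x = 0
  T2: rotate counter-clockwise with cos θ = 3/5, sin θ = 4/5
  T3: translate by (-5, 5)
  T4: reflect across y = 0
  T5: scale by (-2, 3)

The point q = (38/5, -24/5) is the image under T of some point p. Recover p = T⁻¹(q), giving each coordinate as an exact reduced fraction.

T1 = [-1 0 0; 0 1 0; 0 0 1]
T2·T1 = [-3/5 -4/5 0; -4/5 3/5 0; 0 0 1]
T3·…·T1 = [-3/5 -4/5 -5; -4/5 3/5 5; 0 0 1]
T4·…·T1 = [-3/5 -4/5 -5; 4/5 -3/5 -5; 0 0 1]
T5·…·T1 = [6/5 8/5 10; 12/5 -9/5 -15; 0 0 1]
det M = -6; M⁻¹ = [3/10 4/15 1; 2/5 -1/5 -7; 0 0 1]
M⁻¹ · (38/5, -24/5)ᵀ = (2, -3)ᵀ

p = (2, -3)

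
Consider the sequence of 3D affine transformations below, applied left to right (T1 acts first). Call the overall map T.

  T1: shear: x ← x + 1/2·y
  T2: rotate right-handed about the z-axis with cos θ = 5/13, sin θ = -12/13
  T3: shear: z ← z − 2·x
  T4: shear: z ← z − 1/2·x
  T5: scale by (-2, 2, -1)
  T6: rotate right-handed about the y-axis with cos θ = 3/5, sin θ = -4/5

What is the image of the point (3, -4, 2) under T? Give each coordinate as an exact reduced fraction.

T1 shear: x ← x + 1/2·y: (3, -4, 2) → (1, -4, 2)
T2 rotate right-handed about the z-axis with cos θ = 5/13, sin θ = -12/13: (1, -4, 2) → (-43/13, -32/13, 2)
T3 shear: z ← z − 2·x: (-43/13, -32/13, 2) → (-43/13, -32/13, 112/13)
T4 shear: z ← z − 1/2·x: (-43/13, -32/13, 112/13) → (-43/13, -32/13, 267/26)
T5 scale by (-2, 2, -1): (-43/13, -32/13, 267/26) → (86/13, -64/13, -267/26)
T6 rotate right-handed about the y-axis with cos θ = 3/5, sin θ = -4/5: (86/13, -64/13, -267/26) → (792/65, -64/13, -113/130)

T(p) = (792/65, -64/13, -113/130)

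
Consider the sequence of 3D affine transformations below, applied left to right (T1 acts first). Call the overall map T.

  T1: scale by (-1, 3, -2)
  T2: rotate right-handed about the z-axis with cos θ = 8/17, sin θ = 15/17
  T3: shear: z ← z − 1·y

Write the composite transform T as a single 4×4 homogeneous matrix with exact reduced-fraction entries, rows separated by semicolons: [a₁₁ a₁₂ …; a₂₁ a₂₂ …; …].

T = [-8/17 -45/17 0 0; -15/17 24/17 0 0; 15/17 -24/17 -2 0; 0 0 0 1]

T1 = [-1 0 0 0; 0 3 0 0; 0 0 -2 0; 0 0 0 1]
T2·T1 = [-8/17 -45/17 0 0; -15/17 24/17 0 0; 0 0 -2 0; 0 0 0 1]
T3·…·T1 = [-8/17 -45/17 0 0; -15/17 24/17 0 0; 15/17 -24/17 -2 0; 0 0 0 1]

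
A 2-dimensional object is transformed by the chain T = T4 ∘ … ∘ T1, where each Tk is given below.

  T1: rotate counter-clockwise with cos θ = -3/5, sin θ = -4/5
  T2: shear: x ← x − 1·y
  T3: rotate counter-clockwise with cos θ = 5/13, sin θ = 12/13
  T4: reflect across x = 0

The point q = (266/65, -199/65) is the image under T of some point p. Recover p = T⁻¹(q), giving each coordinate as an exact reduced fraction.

p = (-1, -3)

T1 = [-3/5 4/5 0; -4/5 -3/5 0; 0 0 1]
T2·T1 = [1/5 7/5 0; -4/5 -3/5 0; 0 0 1]
T3·…·T1 = [53/65 71/65 0; -8/65 69/65 0; 0 0 1]
T4·…·T1 = [-53/65 -71/65 0; -8/65 69/65 0; 0 0 1]
det M = -1; M⁻¹ = [-69/65 -71/65 0; -8/65 53/65 0; 0 0 1]
M⁻¹ · (266/65, -199/65)ᵀ = (-1, -3)ᵀ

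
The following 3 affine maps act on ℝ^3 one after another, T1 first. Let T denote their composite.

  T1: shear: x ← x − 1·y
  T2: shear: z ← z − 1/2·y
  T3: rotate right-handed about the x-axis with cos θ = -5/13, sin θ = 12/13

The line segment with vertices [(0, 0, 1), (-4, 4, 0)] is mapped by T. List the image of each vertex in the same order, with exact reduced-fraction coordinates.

T1 shear: x ← x − 1·y: (0, 0, 1) → (0, 0, 1); (-4, 4, 0) → (-8, 4, 0)
T2 shear: z ← z − 1/2·y: (0, 0, 1) → (0, 0, 1); (-8, 4, 0) → (-8, 4, -2)
T3 rotate right-handed about the x-axis with cos θ = -5/13, sin θ = 12/13: (0, 0, 1) → (0, -12/13, -5/13); (-8, 4, -2) → (-8, 4/13, 58/13)

image vertices: (0, -12/13, -5/13), (-8, 4/13, 58/13)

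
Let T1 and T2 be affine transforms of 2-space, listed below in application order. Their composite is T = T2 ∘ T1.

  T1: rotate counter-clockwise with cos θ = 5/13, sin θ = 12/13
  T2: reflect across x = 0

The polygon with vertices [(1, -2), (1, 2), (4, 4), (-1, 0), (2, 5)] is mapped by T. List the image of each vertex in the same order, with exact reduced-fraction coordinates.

T1 rotate counter-clockwise with cos θ = 5/13, sin θ = 12/13: (1, -2) → (29/13, 2/13); (1, 2) → (-19/13, 22/13); (4, 4) → (-28/13, 68/13); (-1, 0) → (-5/13, -12/13); (2, 5) → (-50/13, 49/13)
T2 reflect across x = 0: (29/13, 2/13) → (-29/13, 2/13); (-19/13, 22/13) → (19/13, 22/13); (-28/13, 68/13) → (28/13, 68/13); (-5/13, -12/13) → (5/13, -12/13); (-50/13, 49/13) → (50/13, 49/13)

image vertices: (-29/13, 2/13), (19/13, 22/13), (28/13, 68/13), (5/13, -12/13), (50/13, 49/13)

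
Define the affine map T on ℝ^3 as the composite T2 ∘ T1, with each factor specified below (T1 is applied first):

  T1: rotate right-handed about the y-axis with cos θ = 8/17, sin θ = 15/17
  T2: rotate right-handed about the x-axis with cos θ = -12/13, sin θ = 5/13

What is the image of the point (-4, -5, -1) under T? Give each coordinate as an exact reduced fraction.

T1 rotate right-handed about the y-axis with cos θ = 8/17, sin θ = 15/17: (-4, -5, -1) → (-47/17, -5, 52/17)
T2 rotate right-handed about the x-axis with cos θ = -12/13, sin θ = 5/13: (-47/17, -5, 52/17) → (-47/17, 760/221, -1049/221)

T(p) = (-47/17, 760/221, -1049/221)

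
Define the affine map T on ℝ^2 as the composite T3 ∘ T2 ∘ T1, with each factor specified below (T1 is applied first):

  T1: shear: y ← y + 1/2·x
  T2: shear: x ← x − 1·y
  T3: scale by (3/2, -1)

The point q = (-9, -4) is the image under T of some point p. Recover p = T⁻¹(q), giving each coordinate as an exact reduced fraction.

T1 = [1 0 0; 1/2 1 0; 0 0 1]
T2·T1 = [1/2 -1 0; 1/2 1 0; 0 0 1]
T3·…·T1 = [3/4 -3/2 0; -1/2 -1 0; 0 0 1]
det M = -3/2; M⁻¹ = [2/3 -1 0; -1/3 -1/2 0; 0 0 1]
M⁻¹ · (-9, -4)ᵀ = (-2, 5)ᵀ

p = (-2, 5)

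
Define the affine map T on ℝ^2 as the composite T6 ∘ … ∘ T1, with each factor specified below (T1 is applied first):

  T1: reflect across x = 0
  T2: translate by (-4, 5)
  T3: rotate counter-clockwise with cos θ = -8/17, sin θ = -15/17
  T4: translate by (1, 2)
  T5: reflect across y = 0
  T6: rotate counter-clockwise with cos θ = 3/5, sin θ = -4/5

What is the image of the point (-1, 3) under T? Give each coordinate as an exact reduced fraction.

T1 reflect across x = 0: (-1, 3) → (1, 3)
T2 translate by (-4, 5): (1, 3) → (-3, 8)
T3 rotate counter-clockwise with cos θ = -8/17, sin θ = -15/17: (-3, 8) → (144/17, -19/17)
T4 translate by (1, 2): (144/17, -19/17) → (161/17, 15/17)
T5 reflect across y = 0: (161/17, 15/17) → (161/17, -15/17)
T6 rotate counter-clockwise with cos θ = 3/5, sin θ = -4/5: (161/17, -15/17) → (423/85, -689/85)

T(p) = (423/85, -689/85)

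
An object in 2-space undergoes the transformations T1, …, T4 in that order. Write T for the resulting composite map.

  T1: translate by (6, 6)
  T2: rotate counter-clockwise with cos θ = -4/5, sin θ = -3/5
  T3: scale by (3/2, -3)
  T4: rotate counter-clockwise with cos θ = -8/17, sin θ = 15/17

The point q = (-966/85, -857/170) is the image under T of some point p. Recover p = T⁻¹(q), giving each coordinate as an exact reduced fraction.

T1 = [1 0 6; 0 1 6; 0 0 1]
T2·T1 = [-4/5 3/5 -6/5; -3/5 -4/5 -42/5; 0 0 1]
T3·…·T1 = [-6/5 9/10 -9/5; 9/5 12/5 126/5; 0 0 1]
T4·…·T1 = [-87/85 -216/85 -1818/85; -162/85 -57/170 -1143/85; 0 0 1]
det M = -9/2; M⁻¹ = [19/255 -48/85 -6; -36/85 58/255 -6; 0 0 1]
M⁻¹ · (-966/85, -857/170)ᵀ = (-4, -7/3)ᵀ

p = (-4, -7/3)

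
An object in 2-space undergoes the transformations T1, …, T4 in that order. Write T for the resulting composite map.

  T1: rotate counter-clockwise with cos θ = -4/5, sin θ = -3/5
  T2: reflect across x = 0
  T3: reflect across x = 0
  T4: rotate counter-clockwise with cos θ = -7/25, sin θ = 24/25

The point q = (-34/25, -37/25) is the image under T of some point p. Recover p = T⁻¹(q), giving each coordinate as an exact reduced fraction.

T1 = [-4/5 3/5 0; -3/5 -4/5 0; 0 0 1]
T2·T1 = [4/5 -3/5 0; -3/5 -4/5 0; 0 0 1]
T3·…·T1 = [-4/5 3/5 0; -3/5 -4/5 0; 0 0 1]
T4·…·T1 = [4/5 3/5 0; -3/5 4/5 0; 0 0 1]
det M = 1; M⁻¹ = [4/5 -3/5 0; 3/5 4/5 0; 0 0 1]
M⁻¹ · (-34/25, -37/25)ᵀ = (-1/5, -2)ᵀ

p = (-1/5, -2)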